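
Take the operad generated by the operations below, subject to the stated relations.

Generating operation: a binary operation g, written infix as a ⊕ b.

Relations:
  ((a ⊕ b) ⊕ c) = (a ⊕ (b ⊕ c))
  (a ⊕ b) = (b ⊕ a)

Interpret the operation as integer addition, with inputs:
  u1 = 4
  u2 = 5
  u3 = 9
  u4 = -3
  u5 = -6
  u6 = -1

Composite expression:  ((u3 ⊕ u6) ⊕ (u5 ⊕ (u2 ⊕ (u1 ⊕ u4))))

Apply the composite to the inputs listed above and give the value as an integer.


8

(u3 ⊕ u6) = 8
(u1 ⊕ u4) = 1
(u2 ⊕ (u1 ⊕ u4)) = 6
(u5 ⊕ (u2 ⊕ (u1 ⊕ u4))) = 0
((u3 ⊕ u6) ⊕ (u5 ⊕ (u2 ⊕ (u1 ⊕ u4)))) = 8


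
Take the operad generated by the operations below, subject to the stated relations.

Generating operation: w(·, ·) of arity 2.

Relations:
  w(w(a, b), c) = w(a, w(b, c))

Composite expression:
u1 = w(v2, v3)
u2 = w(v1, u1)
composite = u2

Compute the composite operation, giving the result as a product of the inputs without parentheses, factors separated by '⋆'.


v1 ⋆ v2 ⋆ v3

All parenthesizations of w agree; list the v-inputs left to right.
w(v2, v3) linearizes to v2 ⋆ v3
w(v1, w(v2, v3)) linearizes to v1 ⋆ v2 ⋆ v3


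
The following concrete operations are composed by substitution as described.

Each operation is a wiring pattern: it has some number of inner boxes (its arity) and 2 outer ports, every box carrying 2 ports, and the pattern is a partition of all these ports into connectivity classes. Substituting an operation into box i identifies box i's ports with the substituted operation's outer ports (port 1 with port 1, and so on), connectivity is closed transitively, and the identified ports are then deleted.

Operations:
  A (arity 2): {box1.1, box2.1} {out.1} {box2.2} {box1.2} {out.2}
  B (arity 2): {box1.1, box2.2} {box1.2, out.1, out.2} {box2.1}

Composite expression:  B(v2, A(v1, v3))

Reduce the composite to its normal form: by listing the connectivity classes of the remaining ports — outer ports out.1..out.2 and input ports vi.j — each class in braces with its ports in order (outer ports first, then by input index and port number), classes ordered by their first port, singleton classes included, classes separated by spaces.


{out.1, out.2, v2.2} {v1.1, v3.1} {v1.2} {v2.1} {v3.2}

Reachability decides: close wires over B-identified ports.
composing A on (v1, v3), with out.j its own outer ports: {out.1} {out.2} {v1.1, v3.1} {v1.2} {v3.2}
composing B on (v2, v1, v3), with out.j its own outer ports: {out.1, out.2, v2.2} {v1.1, v3.1} {v1.2} {v2.1} {v3.2}


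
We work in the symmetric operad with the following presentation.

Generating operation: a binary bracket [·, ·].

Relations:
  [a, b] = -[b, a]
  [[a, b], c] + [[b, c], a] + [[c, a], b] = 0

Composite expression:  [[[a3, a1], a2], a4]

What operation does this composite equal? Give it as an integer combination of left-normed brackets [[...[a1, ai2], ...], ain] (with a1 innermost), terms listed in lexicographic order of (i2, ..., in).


-[[[a1, a3], a2], a4]


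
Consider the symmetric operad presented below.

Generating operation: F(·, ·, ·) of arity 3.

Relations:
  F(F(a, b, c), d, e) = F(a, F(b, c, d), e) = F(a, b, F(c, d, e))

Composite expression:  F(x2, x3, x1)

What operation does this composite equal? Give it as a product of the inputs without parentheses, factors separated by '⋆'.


x2 ⋆ x3 ⋆ x1

Every regrouping of F is equal, so read the x-inputs in written order.
F(x2, x3, x1) linearizes to x2 ⋆ x3 ⋆ x1


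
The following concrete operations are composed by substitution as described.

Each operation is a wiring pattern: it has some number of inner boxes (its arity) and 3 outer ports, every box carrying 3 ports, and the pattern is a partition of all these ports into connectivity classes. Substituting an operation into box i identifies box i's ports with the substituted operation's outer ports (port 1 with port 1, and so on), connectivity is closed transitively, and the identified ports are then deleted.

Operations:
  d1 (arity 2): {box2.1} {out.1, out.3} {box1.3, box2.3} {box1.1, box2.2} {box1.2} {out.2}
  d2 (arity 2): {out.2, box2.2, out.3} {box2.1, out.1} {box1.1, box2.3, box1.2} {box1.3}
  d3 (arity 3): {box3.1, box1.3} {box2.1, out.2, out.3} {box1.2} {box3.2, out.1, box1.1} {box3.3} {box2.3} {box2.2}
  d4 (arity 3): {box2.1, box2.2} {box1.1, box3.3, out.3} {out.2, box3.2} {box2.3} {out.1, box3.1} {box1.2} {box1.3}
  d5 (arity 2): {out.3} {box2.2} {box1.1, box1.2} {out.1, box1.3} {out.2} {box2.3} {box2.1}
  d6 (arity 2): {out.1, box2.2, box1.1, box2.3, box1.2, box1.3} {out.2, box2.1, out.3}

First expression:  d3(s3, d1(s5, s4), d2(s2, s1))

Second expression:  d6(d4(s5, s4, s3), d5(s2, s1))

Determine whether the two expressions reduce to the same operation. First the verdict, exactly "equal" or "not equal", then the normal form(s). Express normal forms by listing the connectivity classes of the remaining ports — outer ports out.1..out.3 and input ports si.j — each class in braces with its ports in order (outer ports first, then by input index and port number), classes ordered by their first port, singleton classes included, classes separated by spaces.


not equal; first: {out.1, s1.2, s3.1} {out.2, out.3} {s1.1, s3.3} {s1.3, s2.1, s2.2} {s2.3} {s3.2} {s4.1} {s4.2, s5.1} {s4.3, s5.3} {s5.2}; second: {out.1, s3.1, s3.2, s3.3, s5.1} {out.2, out.3, s2.3} {s1.1} {s1.2} {s1.3} {s2.1, s2.2} {s4.1, s4.2} {s4.3} {s5.2} {s5.3}

Reducing the first expression gives {out.1, s1.2, s3.1} {out.2, out.3} {s1.1, s3.3} {s1.3, s2.1, s2.2} {s2.3} {s3.2} {s4.1} {s4.2, s5.1} {s4.3, s5.3} {s5.2}
Reducing the second expression gives {out.1, s3.1, s3.2, s3.3, s5.1} {out.2, out.3, s2.3} {s1.1} {s1.2} {s1.3} {s2.1, s2.2} {s4.1, s4.2} {s4.3} {s5.2} {s5.3}
The forms do not match — not equal.


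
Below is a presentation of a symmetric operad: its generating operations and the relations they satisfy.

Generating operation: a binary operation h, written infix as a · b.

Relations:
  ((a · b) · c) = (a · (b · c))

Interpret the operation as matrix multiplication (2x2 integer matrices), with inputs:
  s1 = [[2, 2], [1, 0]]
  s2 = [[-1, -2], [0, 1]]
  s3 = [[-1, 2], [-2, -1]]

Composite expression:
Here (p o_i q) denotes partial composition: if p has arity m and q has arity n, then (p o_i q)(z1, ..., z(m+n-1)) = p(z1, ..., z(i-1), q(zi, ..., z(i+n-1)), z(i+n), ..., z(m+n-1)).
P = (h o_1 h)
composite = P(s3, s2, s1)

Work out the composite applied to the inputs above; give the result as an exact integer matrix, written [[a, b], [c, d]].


(s3 · s2) = [[1, 4], [2, 3]]
((s3 · s2) · s1) = [[6, 2], [7, 4]]

[[6, 2], [7, 4]]


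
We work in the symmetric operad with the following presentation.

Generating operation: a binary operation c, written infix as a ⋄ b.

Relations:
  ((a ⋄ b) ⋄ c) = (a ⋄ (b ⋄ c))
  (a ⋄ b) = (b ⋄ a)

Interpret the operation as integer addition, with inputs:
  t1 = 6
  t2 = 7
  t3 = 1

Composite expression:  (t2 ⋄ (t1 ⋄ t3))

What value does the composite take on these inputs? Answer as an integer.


(t1 ⋄ t3) = 7
(t2 ⋄ (t1 ⋄ t3)) = 14

14


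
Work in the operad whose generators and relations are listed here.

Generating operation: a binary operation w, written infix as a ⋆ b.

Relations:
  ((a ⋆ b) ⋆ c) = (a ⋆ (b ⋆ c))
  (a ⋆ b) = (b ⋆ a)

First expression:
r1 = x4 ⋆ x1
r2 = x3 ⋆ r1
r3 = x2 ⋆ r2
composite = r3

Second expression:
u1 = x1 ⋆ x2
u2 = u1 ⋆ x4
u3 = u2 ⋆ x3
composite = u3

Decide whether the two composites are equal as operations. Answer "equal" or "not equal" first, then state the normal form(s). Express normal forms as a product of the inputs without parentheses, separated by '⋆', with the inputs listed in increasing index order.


The first expression reduces to x1 ⋆ x2 ⋆ x3 ⋆ x4
The second expression reduces to x1 ⋆ x2 ⋆ x3 ⋆ x4
Same normal form: equal.

equal; the common form is x1 ⋆ x2 ⋆ x3 ⋆ x4


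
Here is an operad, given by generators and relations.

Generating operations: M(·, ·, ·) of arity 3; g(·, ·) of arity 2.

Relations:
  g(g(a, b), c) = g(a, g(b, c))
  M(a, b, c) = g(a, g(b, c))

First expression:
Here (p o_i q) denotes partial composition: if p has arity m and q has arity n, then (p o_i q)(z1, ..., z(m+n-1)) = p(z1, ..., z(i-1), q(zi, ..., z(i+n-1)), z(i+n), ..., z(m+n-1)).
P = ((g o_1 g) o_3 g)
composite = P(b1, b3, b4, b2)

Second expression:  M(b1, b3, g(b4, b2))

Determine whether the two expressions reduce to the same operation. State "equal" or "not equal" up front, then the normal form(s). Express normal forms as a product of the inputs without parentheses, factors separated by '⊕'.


The first expression reduces to b1 ⊕ b3 ⊕ b4 ⊕ b2
The second expression reduces to b1 ⊕ b3 ⊕ b4 ⊕ b2
Identical normal forms: equal.

equal; the common form is b1 ⊕ b3 ⊕ b4 ⊕ b2


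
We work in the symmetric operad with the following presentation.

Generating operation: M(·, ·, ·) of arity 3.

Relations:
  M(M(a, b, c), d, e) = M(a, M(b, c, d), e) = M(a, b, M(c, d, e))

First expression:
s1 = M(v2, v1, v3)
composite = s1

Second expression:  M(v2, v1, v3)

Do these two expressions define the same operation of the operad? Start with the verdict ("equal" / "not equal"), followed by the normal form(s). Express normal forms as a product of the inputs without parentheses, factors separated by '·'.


equal — both sides give v2 · v1 · v3

In normal form, the first expression is v2 · v1 · v3
In normal form, the second expression is v2 · v1 · v3
Identical normal forms: equal.


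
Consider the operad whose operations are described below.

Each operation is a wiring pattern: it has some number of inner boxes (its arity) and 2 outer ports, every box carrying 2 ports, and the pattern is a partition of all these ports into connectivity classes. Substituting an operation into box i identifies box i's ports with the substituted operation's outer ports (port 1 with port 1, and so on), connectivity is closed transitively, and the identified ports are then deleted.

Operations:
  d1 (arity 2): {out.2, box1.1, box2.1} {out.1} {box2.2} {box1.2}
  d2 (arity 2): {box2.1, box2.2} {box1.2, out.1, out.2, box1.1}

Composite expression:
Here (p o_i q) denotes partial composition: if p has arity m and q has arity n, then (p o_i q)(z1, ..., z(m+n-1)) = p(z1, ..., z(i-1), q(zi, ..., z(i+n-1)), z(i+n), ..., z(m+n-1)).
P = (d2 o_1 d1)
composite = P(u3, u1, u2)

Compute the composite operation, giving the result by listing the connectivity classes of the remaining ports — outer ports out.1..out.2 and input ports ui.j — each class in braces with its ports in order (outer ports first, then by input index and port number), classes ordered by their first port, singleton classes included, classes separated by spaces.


Two ports join when wires chain via d2-identified ports.
d1 over (u3, u1) gives {out.1} {out.2, u1.1, u3.1} {u1.2} {u3.2}, out.j being that stage's outer ports
d2 over (u3, u1, u2) gives {out.1, out.2, u1.1, u3.1} {u1.2} {u2.1, u2.2} {u3.2}, out.j being that stage's outer ports

{out.1, out.2, u1.1, u3.1} {u1.2} {u2.1, u2.2} {u3.2}


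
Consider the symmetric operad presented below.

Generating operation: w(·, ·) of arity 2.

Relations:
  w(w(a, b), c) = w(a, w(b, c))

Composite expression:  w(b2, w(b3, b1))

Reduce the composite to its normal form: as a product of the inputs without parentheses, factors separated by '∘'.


b2 ∘ b3 ∘ b1

The w-tree's shape is irrelevant; the b-reading-order decides.
w(b3, b1) linearizes to b3 ∘ b1
w(b2, w(b3, b1)) linearizes to b2 ∘ b3 ∘ b1


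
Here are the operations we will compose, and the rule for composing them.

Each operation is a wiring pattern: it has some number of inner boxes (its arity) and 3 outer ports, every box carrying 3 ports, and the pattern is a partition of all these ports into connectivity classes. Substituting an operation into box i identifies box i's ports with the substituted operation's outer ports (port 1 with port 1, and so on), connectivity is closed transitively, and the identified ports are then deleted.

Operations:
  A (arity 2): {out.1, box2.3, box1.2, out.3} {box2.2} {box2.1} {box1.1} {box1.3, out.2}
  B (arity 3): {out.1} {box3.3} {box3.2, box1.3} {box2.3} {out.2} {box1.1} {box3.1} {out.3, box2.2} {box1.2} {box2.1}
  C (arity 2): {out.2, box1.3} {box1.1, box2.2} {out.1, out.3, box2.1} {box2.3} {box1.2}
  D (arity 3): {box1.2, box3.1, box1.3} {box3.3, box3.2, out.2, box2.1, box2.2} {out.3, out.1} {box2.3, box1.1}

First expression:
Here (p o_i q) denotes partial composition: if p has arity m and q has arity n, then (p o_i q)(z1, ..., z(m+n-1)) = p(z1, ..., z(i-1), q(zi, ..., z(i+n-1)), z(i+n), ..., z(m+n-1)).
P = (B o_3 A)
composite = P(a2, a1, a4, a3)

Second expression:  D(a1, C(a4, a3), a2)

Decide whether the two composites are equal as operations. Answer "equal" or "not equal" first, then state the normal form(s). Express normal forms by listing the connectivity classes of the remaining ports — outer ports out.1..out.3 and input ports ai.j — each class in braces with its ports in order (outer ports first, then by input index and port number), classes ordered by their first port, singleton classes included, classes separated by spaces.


not equal — first {out.1} {out.2} {out.3, a1.2} {a1.1} {a1.3} {a2.1} {a2.2} {a2.3, a4.3} {a3.1} {a3.2} {a3.3, a4.2} {a4.1}, second {out.1, out.3} {out.2, a1.1, a2.2, a2.3, a3.1, a4.3} {a1.2, a1.3, a2.1} {a3.2, a4.1} {a3.3} {a4.2}

The first composite normalizes to {out.1} {out.2} {out.3, a1.2} {a1.1} {a1.3} {a2.1} {a2.2} {a2.3, a4.3} {a3.1} {a3.2} {a3.3, a4.2} {a4.1}
The second composite normalizes to {out.1, out.3} {out.2, a1.1, a2.2, a2.3, a3.1, a4.3} {a1.2, a1.3, a2.1} {a3.2, a4.1} {a3.3} {a4.2}
The forms do not match — not equal.


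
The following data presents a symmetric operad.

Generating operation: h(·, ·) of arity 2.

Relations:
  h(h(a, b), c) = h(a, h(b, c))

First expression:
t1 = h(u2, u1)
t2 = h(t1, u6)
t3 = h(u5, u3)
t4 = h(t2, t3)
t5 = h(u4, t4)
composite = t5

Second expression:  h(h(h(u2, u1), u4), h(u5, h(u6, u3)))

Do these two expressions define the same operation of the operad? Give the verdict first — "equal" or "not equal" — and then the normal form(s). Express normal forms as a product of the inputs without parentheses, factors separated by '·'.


In normal form, the first expression is u4 · u2 · u1 · u6 · u5 · u3
In normal form, the second expression is u2 · u1 · u4 · u5 · u6 · u3
The normal forms differ: not equal.

not equal; the first gives u4 · u2 · u1 · u6 · u5 · u3 and the second u2 · u1 · u4 · u5 · u6 · u3


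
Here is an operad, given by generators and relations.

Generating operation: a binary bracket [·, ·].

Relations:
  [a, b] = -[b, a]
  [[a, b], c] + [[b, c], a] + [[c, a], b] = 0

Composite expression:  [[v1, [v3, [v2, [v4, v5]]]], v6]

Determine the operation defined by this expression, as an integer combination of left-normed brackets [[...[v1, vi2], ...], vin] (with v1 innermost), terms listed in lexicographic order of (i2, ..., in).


Skip Jacobi rewriting: expand, keep v1-initial words, read off terms.
Composite bracket: [[v1, [v3, [v2, [v4, v5]]]], v6]
Full expansion: 32 signed words from ab - ba (2^5 = 32).
Words beginning with v1 determine it all:
  word v1v2v4v5v3v6 has sign -1, contributing -[[[[[v1, v2], v4], v5], v3], v6]
  word v1v2v5v4v3v6 has sign +1, contributing +[[[[[v1, v2], v5], v4], v3], v6]
  word v1v3v2v4v5v6 has sign +1, contributing +[[[[[v1, v3], v2], v4], v5], v6]
  word v1v3v2v5v4v6 has sign -1, contributing -[[[[[v1, v3], v2], v5], v4], v6]
  word v1v3v4v5v2v6 has sign -1, contributing -[[[[[v1, v3], v4], v5], v2], v6]
  word v1v3v5v4v2v6 has sign +1, contributing +[[[[[v1, v3], v5], v4], v2], v6]
  word v1v4v5v2v3v6 has sign +1, contributing +[[[[[v1, v4], v5], v2], v3], v6]
  word v1v5v4v2v3v6 has sign -1, contributing -[[[[[v1, v5], v4], v2], v3], v6]

-[[[[[v1, v2], v4], v5], v3], v6] + [[[[[v1, v2], v5], v4], v3], v6] + [[[[[v1, v3], v2], v4], v5], v6] - [[[[[v1, v3], v2], v5], v4], v6] - [[[[[v1, v3], v4], v5], v2], v6] + [[[[[v1, v3], v5], v4], v2], v6] + [[[[[v1, v4], v5], v2], v3], v6] - [[[[[v1, v5], v4], v2], v3], v6]


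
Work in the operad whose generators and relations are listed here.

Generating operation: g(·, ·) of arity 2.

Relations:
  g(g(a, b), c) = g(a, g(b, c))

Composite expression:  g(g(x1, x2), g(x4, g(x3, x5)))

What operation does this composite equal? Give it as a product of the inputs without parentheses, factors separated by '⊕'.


x1 ⊕ x2 ⊕ x4 ⊕ x3 ⊕ x5

Every regrouping of g is equal, so read the x-inputs in written order.
g(x1, x2) linearizes to x1 ⊕ x2
g(x3, x5) linearizes to x3 ⊕ x5
g(x4, g(x3, x5)) linearizes to x4 ⊕ x3 ⊕ x5
g(g(x1, x2), g(x4, g(x3, x5))) linearizes to x1 ⊕ x2 ⊕ x4 ⊕ x3 ⊕ x5


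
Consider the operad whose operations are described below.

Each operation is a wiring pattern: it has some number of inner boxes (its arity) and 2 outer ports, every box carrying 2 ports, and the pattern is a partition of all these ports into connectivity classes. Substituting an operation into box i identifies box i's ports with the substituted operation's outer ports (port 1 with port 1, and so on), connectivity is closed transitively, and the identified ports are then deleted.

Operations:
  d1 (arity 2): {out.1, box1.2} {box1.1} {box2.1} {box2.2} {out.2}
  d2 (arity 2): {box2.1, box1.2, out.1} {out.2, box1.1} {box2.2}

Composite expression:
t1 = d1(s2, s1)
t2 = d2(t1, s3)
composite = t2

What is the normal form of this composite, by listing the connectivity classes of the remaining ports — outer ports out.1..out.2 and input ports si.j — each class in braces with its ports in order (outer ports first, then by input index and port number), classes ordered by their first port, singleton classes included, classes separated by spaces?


{out.1, s3.1} {out.2, s2.2} {s1.1} {s1.2} {s2.1} {s3.2}


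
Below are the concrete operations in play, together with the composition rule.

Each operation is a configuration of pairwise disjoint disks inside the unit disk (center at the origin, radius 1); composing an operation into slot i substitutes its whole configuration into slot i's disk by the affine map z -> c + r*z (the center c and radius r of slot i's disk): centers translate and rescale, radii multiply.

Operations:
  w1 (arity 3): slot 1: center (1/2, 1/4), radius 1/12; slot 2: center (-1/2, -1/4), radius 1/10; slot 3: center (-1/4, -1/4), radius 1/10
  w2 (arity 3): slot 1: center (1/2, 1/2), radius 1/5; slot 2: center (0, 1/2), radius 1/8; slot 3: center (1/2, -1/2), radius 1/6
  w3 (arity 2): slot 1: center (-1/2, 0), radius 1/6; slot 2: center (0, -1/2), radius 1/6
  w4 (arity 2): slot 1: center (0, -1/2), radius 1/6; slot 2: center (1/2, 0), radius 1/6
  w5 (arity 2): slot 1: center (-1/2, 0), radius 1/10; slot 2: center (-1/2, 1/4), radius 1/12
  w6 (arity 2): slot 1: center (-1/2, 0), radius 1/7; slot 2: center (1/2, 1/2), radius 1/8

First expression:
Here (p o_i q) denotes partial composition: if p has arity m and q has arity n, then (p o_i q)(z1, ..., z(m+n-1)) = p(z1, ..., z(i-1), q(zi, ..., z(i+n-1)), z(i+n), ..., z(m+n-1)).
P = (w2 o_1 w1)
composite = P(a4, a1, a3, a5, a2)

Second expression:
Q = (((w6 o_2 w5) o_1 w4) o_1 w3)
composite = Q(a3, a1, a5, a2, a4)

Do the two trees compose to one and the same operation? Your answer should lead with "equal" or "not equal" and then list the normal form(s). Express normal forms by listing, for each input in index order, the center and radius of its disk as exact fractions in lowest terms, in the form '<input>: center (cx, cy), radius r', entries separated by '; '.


not equal — first a1: center (2/5, 9/20), radius 1/50; a2: center (1/2, -1/2), radius 1/6; a3: center (9/20, 9/20), radius 1/50; a4: center (3/5, 11/20), radius 1/60; a5: center (0, 1/2), radius 1/8, second a1: center (-1/2, -1/12), radius 1/252; a2: center (7/16, 1/2), radius 1/80; a3: center (-43/84, -1/14), radius 1/252; a4: center (7/16, 17/32), radius 1/96; a5: center (-3/7, 0), radius 1/42

In normal form, the first expression is a1: center (2/5, 9/20), radius 1/50; a2: center (1/2, -1/2), radius 1/6; a3: center (9/20, 9/20), radius 1/50; a4: center (3/5, 11/20), radius 1/60; a5: center (0, 1/2), radius 1/8
In normal form, the second expression is a1: center (-1/2, -1/12), radius 1/252; a2: center (7/16, 1/2), radius 1/80; a3: center (-43/84, -1/14), radius 1/252; a4: center (7/16, 17/32), radius 1/96; a5: center (-3/7, 0), radius 1/42
They disagree, so not equal.


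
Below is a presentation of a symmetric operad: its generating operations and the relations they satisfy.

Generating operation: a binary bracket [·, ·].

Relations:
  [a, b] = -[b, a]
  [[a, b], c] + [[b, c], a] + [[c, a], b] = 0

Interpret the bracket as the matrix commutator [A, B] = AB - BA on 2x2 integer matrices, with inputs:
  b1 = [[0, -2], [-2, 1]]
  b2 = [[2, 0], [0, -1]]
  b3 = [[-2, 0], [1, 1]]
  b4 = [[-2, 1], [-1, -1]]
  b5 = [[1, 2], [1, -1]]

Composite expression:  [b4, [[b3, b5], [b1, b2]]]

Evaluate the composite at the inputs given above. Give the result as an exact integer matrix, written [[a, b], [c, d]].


[[-48, 12], [-36, 48]]


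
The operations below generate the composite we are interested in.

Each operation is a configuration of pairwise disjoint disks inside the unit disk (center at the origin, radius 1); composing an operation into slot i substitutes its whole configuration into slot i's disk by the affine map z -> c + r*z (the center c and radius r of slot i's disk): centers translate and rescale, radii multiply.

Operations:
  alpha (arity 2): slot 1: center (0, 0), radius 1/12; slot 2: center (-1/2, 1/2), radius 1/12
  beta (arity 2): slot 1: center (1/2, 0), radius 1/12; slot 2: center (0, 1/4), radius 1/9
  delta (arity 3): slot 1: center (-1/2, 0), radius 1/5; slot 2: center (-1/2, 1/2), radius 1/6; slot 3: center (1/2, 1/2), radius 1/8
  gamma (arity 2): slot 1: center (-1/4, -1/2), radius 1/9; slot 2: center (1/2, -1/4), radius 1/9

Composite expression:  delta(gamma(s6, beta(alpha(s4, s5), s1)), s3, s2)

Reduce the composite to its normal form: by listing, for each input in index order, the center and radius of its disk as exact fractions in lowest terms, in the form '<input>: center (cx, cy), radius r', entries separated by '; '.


s1: center (-2/5, -2/45), radius 1/405; s2: center (1/2, 1/2), radius 1/8; s3: center (-1/2, 1/2), radius 1/6; s4: center (-7/18, -1/20), radius 1/6480; s5: center (-421/1080, -53/1080), radius 1/6480; s6: center (-11/20, -1/10), radius 1/45


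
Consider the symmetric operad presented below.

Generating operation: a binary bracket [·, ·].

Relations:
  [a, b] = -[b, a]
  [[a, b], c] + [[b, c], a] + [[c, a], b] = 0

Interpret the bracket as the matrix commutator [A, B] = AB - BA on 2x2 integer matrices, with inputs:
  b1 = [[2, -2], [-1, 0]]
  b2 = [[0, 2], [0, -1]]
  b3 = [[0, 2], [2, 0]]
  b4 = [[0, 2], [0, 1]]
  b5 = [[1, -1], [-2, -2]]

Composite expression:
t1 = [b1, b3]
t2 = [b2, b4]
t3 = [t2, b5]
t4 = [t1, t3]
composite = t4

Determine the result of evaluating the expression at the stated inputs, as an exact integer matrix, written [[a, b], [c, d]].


[b1, b3] = [[-2, 4], [-4, 2]]
[b2, b4] = [[0, 4], [0, 0]]
[[b2, b4], b5] = [[-8, -12], [0, 8]]
[[b1, b3], [[b2, b4], b5]] = [[-48, 112], [64, 48]]

[[-48, 112], [64, 48]]


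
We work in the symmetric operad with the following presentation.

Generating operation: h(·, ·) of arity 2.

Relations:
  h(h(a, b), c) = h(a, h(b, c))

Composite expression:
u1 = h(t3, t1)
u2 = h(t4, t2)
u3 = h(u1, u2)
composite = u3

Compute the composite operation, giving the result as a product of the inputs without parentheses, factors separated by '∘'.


t3 ∘ t1 ∘ t4 ∘ t2


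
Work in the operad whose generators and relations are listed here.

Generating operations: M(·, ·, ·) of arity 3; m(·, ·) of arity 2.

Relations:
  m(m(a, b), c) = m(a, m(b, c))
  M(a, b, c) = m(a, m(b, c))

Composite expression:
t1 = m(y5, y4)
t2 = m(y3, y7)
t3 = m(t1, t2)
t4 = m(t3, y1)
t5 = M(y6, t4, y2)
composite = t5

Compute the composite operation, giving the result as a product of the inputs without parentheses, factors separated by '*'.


Under associativity of M, the answer is the y's in reading order.
m(y5, y4) spells out as y5 * y4
m(y3, y7) spells out as y3 * y7
m(m(y5, y4), m(y3, y7)) spells out as y5 * y4 * y3 * y7
m(m(m(y5, y4), m(y3, y7)), y1) spells out as y5 * y4 * y3 * y7 * y1
M(y6, m(m(m(y5, y4), m(y3, y7)), y1), y2) spells out as y6 * y5 * y4 * y3 * y7 * y1 * y2

y6 * y5 * y4 * y3 * y7 * y1 * y2


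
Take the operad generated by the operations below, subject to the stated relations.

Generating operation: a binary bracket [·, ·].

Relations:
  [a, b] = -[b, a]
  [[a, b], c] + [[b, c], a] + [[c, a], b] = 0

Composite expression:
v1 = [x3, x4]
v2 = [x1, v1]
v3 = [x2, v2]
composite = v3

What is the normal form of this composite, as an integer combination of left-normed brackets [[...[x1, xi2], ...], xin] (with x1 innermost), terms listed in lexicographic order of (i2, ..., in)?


-[[[x1, x3], x4], x2] + [[[x1, x4], x3], x2]


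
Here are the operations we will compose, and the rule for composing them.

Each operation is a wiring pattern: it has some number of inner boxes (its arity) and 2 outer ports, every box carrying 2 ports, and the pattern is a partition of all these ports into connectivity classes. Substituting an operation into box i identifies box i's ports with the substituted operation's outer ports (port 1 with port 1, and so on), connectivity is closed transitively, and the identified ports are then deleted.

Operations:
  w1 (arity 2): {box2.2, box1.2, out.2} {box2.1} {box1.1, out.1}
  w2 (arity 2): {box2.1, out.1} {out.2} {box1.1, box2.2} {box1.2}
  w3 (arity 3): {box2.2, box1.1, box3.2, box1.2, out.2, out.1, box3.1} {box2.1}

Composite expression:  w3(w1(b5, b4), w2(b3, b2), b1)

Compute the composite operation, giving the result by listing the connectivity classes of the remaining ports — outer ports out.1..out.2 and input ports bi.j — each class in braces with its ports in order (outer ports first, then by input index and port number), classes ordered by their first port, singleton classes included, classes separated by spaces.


{out.1, out.2, b1.1, b1.2, b4.2, b5.1, b5.2} {b2.1} {b2.2, b3.1} {b3.2} {b4.1}

Connectivity passes through glued w3-boundaries; trace each wire chain.
the subtree at w1 composes to {out.1, b5.1} {out.2, b4.2, b5.2} {b4.1} on (b5, b4); out.j = own outer ports
the subtree at w2 composes to {out.1, b2.1} {out.2} {b2.2, b3.1} {b3.2} on (b3, b2); out.j = own outer ports
the subtree at w3 composes to {out.1, out.2, b1.1, b1.2, b4.2, b5.1, b5.2} {b2.1} {b2.2, b3.1} {b3.2} {b4.1} on (b5, b4, b3, b2, b1); out.j = own outer ports


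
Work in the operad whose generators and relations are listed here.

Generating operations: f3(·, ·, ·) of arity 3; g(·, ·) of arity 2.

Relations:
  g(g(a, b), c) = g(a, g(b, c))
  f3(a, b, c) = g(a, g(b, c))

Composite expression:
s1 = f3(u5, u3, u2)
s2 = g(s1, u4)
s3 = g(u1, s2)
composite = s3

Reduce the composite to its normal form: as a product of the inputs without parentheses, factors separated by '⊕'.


u1 ⊕ u5 ⊕ u3 ⊕ u2 ⊕ u4


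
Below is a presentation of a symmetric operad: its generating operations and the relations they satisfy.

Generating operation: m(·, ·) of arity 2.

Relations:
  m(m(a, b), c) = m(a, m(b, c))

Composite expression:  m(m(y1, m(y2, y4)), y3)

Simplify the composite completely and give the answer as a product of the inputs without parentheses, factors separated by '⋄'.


y1 ⋄ y2 ⋄ y4 ⋄ y3

Every regrouping of m is equal, so read the y-inputs in written order.
m(y2, y4) linearizes to y2 ⋄ y4
m(y1, m(y2, y4)) linearizes to y1 ⋄ y2 ⋄ y4
m(m(y1, m(y2, y4)), y3) linearizes to y1 ⋄ y2 ⋄ y4 ⋄ y3


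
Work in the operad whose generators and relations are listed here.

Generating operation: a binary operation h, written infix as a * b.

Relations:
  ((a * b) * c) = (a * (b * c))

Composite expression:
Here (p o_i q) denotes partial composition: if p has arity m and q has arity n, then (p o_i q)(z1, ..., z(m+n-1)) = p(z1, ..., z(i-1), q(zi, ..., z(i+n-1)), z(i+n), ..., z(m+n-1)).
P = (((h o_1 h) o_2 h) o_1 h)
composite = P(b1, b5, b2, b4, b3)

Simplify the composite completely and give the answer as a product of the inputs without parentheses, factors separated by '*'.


Associativity of h dissolves the nesting; only the b-input order survives.
(b1 * b5) collapses to b1 * b5
(b2 * b4) collapses to b2 * b4
((b1 * b5) * (b2 * b4)) collapses to b1 * b5 * b2 * b4
(((b1 * b5) * (b2 * b4)) * b3) collapses to b1 * b5 * b2 * b4 * b3

b1 * b5 * b2 * b4 * b3


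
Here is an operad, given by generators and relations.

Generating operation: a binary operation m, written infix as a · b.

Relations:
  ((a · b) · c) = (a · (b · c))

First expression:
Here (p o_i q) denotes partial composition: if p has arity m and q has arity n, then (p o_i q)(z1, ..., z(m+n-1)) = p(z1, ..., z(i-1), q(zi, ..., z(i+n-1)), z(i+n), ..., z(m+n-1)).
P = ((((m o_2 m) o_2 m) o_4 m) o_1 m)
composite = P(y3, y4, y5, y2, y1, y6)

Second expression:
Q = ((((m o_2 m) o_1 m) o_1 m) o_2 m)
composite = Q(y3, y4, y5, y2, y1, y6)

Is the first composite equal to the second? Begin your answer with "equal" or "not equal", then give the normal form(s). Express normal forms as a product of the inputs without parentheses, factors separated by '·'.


equal; the common form is y3 · y4 · y5 · y2 · y1 · y6

In normal form, the first expression is y3 · y4 · y5 · y2 · y1 · y6
In normal form, the second expression is y3 · y4 · y5 · y2 · y1 · y6
One common form — equal.


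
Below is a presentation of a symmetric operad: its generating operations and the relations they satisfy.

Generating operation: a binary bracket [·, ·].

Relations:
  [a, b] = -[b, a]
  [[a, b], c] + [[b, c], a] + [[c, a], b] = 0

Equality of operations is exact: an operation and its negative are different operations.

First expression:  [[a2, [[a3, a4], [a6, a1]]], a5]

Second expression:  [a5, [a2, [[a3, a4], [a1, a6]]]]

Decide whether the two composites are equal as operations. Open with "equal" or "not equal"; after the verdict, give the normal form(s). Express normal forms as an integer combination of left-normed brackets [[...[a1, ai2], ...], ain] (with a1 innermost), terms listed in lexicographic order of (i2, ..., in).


equal: each reduces to -[[[[[a1, a6], a3], a4], a2], a5] + [[[[[a1, a6], a4], a3], a2], a5]

Reducing the first expression gives -[[[[[a1, a6], a3], a4], a2], a5] + [[[[[a1, a6], a4], a3], a2], a5]
Reducing the second expression gives -[[[[[a1, a6], a3], a4], a2], a5] + [[[[[a1, a6], a4], a3], a2], a5]
Identical normal forms: equal.


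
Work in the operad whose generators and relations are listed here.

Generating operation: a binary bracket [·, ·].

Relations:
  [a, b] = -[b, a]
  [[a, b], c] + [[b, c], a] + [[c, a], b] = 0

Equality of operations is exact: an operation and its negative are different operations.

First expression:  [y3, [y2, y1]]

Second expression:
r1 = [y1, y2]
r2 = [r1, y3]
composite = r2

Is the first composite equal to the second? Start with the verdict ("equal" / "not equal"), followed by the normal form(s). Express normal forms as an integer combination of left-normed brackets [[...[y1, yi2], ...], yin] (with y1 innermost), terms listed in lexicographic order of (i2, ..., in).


equal — both sides give [[y1, y2], y3]


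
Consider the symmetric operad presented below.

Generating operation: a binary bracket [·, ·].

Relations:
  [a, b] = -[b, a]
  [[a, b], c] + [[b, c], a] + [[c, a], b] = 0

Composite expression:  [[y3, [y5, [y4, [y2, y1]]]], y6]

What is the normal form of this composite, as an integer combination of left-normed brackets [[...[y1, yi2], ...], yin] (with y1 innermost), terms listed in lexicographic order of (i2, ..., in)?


[[[[[y1, y2], y4], y5], y3], y6]

Skip Jacobi rewriting: expand, keep y1-initial words, read off terms.
Composite bracket: [[y3, [y5, [y4, [y2, y1]]]], y6]
The bracket unfolds into 32 signed words via [a, b] = ab - ba (2^5 = 32).
Only words starting with y1 matter:
  the word y1y2y4y5y3y6 carries sign +1 and contributes +[[[[[y1, y2], y4], y5], y3], y6]


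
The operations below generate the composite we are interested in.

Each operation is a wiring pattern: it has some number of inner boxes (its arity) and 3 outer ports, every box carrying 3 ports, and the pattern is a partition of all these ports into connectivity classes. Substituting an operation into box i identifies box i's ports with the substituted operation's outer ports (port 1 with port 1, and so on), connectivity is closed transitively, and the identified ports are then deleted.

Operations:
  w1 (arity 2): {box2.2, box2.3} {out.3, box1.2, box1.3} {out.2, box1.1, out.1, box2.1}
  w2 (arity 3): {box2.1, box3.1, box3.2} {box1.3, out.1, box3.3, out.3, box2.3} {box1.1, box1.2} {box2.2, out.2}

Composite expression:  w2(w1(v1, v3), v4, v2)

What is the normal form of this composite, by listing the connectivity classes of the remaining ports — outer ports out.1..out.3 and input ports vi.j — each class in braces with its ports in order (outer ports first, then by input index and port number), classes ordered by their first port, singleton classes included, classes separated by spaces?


{out.1, out.3, v1.2, v1.3, v2.3, v4.3} {out.2, v4.2} {v1.1, v3.1} {v2.1, v2.2, v4.1} {v3.2, v3.3}


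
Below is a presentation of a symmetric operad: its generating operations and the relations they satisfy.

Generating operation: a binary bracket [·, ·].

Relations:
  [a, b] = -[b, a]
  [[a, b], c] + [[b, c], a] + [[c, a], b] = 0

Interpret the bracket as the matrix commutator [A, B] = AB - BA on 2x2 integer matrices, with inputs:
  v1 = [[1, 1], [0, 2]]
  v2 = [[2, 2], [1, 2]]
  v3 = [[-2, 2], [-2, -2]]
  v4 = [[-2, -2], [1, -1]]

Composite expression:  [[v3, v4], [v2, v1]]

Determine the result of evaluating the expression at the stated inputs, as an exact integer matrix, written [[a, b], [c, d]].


[[-6, -4], [-8, 6]]

[v3, v4] = [[-2, 2], [2, 2]]
[v2, v1] = [[-1, 2], [-1, 1]]
[[v3, v4], [v2, v1]] = [[-6, -4], [-8, 6]]


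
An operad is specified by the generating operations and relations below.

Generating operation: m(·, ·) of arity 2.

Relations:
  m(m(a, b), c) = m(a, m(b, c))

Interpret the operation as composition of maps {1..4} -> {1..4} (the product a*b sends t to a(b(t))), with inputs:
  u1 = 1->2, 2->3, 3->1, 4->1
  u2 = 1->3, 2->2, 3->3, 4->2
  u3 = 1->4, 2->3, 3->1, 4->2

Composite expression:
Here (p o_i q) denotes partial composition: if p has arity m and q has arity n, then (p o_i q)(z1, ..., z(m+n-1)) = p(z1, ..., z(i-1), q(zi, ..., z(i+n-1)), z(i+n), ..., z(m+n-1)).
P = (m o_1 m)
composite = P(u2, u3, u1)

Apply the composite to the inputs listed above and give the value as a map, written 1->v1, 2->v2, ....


1->3, 2->3, 3->2, 4->2

m(u2, u3) = 1->2, 2->3, 3->3, 4->2
m(m(u2, u3), u1) = 1->3, 2->3, 3->2, 4->2


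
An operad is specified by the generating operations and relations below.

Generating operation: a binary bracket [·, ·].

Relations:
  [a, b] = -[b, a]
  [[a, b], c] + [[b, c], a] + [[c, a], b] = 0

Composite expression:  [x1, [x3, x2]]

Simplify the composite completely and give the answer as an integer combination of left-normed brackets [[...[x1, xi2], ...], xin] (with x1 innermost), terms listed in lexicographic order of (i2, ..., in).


-[[x1, x2], x3] + [[x1, x3], x2]

A multilinear Lie element is pinned by x1-initial words (x1 innermost).
Composite bracket: [x1, [x3, x2]]
Each bracket splits as ab - ba, giving 4 signed words (2^2 = 4).
Words beginning with x1 determine it all:
  x1x2x3 appears with sign -1, giving the term -[[x1, x2], x3]
  x1x3x2 appears with sign +1, giving the term +[[x1, x3], x2]


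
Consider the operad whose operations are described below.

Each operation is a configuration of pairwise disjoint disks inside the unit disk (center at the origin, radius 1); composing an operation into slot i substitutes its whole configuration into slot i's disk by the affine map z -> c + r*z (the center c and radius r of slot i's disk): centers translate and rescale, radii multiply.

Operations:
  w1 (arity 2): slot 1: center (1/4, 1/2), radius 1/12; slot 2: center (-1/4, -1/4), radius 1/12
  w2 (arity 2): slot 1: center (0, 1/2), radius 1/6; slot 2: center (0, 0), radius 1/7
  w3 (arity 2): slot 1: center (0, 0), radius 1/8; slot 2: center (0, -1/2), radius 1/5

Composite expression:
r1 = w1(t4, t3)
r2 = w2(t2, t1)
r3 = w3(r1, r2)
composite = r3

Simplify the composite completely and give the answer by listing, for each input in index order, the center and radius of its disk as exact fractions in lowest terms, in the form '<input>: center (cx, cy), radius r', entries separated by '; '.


Each t-disk chains the slot maps above it in w3; radii multiply.
input t4: composing its 2 substitution steps yields center (1/32, 1/16), radius 1/96
input t3: composing its 2 substitution steps yields center (-1/32, -1/32), radius 1/96
input t2: composing its 2 substitution steps yields center (0, -2/5), radius 1/30
input t1: composing its 2 substitution steps yields center (0, -1/2), radius 1/35

t1: center (0, -1/2), radius 1/35; t2: center (0, -2/5), radius 1/30; t3: center (-1/32, -1/32), radius 1/96; t4: center (1/32, 1/16), radius 1/96


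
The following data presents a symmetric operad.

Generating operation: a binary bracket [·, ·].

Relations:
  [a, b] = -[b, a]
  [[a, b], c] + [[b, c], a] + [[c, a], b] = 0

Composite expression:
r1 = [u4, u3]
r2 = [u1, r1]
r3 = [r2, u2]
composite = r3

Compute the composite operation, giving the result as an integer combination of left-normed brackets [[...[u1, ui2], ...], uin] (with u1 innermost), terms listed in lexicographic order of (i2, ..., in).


-[[[u1, u3], u4], u2] + [[[u1, u4], u3], u2]

Antisymmetry and Jacobi reduce to u1-anchored left-normed brackets.
Composite bracket: [[u1, [u4, u3]], u2]
Applying ab - ba throughout gives 8 signed words (2^3 = 8).
Words beginning with u1 determine it all:
  the word u1u3u4u2 carries sign -1 and contributes -[[[u1, u3], u4], u2]
  the word u1u4u3u2 carries sign +1 and contributes +[[[u1, u4], u3], u2]


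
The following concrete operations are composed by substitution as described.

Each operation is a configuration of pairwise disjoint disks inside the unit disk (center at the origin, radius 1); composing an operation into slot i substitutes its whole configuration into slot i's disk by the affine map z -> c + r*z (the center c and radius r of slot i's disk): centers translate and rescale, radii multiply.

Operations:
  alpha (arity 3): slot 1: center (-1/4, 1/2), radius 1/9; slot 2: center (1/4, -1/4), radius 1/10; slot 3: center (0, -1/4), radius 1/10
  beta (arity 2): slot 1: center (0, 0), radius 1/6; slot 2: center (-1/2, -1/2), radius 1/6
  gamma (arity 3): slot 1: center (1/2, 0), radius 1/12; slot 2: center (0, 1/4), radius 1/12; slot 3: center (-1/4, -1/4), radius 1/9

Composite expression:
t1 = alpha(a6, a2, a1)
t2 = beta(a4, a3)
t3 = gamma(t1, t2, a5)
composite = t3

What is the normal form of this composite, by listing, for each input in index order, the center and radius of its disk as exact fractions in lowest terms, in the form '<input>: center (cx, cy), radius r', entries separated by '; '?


a1: center (1/2, -1/48), radius 1/120; a2: center (25/48, -1/48), radius 1/120; a3: center (-1/24, 5/24), radius 1/72; a4: center (0, 1/4), radius 1/72; a5: center (-1/4, -1/4), radius 1/9; a6: center (23/48, 1/24), radius 1/108

Only the slot chain above each a matters under gamma; compose those maps.
tracing a6 down its 2-map path: center (23/48, 1/24), radius 1/108
tracing a2 down its 2-map path: center (25/48, -1/48), radius 1/120
tracing a1 down its 2-map path: center (1/2, -1/48), radius 1/120
tracing a4 down its 2-map path: center (0, 1/4), radius 1/72
tracing a3 down its 2-map path: center (-1/24, 5/24), radius 1/72
tracing a5 down its 1-map path: center (-1/4, -1/4), radius 1/9
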